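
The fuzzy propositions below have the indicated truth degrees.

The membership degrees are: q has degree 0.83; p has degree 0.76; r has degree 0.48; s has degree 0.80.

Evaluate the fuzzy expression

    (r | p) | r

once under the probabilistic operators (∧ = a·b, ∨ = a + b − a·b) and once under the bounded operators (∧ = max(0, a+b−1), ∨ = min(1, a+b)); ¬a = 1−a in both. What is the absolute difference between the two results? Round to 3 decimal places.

Under probabilistic:
  r | p = a + b − a·b on (0.4800, 0.7600) = 0.8752
  (r | p) | r = a + b − a·b on (0.8752, 0.4800) = 0.9351
  → value = 0.9351
Under bounded:
  r | p = min(1, a+b) on (0.48, 0.76) = 1.00
  (r | p) | r = min(1, a+b) on (1.00, 0.48) = 1.00
  → value = 1.0000
|0.9351 − 1.0000| = 0.065

0.065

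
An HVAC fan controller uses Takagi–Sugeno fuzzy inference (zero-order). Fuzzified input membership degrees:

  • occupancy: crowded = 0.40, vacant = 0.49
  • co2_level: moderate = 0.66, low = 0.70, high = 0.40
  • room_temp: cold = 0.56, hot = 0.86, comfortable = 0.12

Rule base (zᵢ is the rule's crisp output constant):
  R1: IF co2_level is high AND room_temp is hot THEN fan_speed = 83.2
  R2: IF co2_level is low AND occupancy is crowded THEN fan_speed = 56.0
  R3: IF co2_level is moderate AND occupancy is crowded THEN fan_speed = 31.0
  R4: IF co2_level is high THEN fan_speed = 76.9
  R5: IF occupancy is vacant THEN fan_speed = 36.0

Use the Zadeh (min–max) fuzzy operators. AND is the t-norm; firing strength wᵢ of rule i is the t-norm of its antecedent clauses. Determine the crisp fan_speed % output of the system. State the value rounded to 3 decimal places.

R1 (z=83.2): high=0.40, hot=0.86; AND[min(a, b)] → w = 0.40
R2 (z=56.0): low=0.70, crowded=0.40; AND[min(a, b)] → w = 0.40
R3 (z=31.0): moderate=0.66, crowded=0.40; AND[min(a, b)] → w = 0.40
R4 (z=76.9): high=0.40 → w = 0.40
R5 (z=36.0): vacant=0.49 → w = 0.49
Weighted average = (0.40·83.2 + 0.40·56.0 + 0.40·31.0 + 0.40·76.9 + 0.49·36.0) / (0.40 + 0.40 + 0.40 + 0.40 + 0.49)
  = 116.4800 / 2.0900 = 55.732

55.732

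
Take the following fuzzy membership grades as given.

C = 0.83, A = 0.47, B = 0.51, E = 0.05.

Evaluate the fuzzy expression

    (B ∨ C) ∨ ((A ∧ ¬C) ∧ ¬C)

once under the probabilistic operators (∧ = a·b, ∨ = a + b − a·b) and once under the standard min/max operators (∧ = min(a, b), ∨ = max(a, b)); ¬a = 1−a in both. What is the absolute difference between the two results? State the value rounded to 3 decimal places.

Under probabilistic:
  B ∨ C = a + b − a·b on (0.5100, 0.8300) = 0.9167
  ¬C = 1 − 0.8300 = 0.1700
  A ∧ ¬C = a·b on (0.4700, 0.1700) = 0.0799
  ¬C = 1 − 0.8300 = 0.1700
  (A ∧ ¬C) ∧ ¬C = a·b on (0.0799, 0.1700) = 0.0136
  (B ∨ C) ∨ ((A ∧ ¬C) ∧ ¬C) = a + b − a·b on (0.9167, 0.0136) = 0.9178
  → value = 0.9178
Under standard min/max:
  B ∨ C = max(a, b) on (0.51, 0.83) = 0.83
  ¬C = 1 − 0.83 = 0.17
  A ∧ ¬C = min(a, b) on (0.47, 0.17) = 0.17
  ¬C = 1 − 0.83 = 0.17
  (A ∧ ¬C) ∧ ¬C = min(a, b) on (0.17, 0.17) = 0.17
  (B ∨ C) ∨ ((A ∧ ¬C) ∧ ¬C) = max(a, b) on (0.83, 0.17) = 0.83
  → value = 0.8300
|0.9178 − 0.8300| = 0.088

0.088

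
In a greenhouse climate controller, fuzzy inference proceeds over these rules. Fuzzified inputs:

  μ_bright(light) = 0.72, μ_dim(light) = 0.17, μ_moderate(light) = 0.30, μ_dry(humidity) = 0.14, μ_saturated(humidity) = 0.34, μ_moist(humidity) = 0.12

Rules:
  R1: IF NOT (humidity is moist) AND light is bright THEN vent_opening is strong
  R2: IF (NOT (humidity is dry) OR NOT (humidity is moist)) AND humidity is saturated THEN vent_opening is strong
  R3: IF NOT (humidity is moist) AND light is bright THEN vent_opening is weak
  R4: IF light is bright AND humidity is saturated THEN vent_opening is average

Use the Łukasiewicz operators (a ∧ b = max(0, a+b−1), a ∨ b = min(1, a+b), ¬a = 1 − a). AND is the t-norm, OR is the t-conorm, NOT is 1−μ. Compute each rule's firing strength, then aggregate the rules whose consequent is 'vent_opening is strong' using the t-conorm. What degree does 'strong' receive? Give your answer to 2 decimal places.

R1: ¬moist=1−0.12=0.88, bright=0.72; AND[max(0, a+b−1)] → w = 0.60
R2: (¬dry=1−0.14=0.86 OR ¬moist=1−0.12=0.88) = 1.00; AND[max(0, a+b−1)] with saturated=0.34 → w = 0.34
R3: ¬moist=1−0.12=0.88, bright=0.72; AND[max(0, a+b−1)] → w = 0.60
R4: bright=0.72, saturated=0.34; AND[max(0, a+b−1)] → w = 0.06
Rules with consequent 'strong': {R1, R2} → strengths 0.60, 0.34
Aggregate via t-conorm [min(1, a+b)]: 0.94

0.94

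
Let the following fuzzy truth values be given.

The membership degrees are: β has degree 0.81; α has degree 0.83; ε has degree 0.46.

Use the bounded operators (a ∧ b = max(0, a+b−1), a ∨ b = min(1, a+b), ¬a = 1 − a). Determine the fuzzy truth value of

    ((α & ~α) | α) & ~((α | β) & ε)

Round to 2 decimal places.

~α = 1 − 0.83 = 0.17
α & ~α = max(0, a+b−1) on (0.83, 0.17) = 0.00
(α & ~α) | α = min(1, a+b) on (0.00, 0.83) = 0.83
α | β = min(1, a+b) on (0.83, 0.81) = 1.00
(α | β) & ε = max(0, a+b−1) on (1.00, 0.46) = 0.46
~((α | β) & ε) = 1 − 0.46 = 0.54
((α & ~α) | α) & ~((α | β) & ε) = max(0, a+b−1) on (0.83, 0.54) = 0.37

0.37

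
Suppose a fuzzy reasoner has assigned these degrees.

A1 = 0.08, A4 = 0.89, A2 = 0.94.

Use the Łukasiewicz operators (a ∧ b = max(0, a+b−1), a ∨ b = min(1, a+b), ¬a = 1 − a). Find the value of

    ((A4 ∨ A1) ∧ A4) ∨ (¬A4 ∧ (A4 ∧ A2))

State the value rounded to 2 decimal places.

0.86

A4 ∨ A1 = min(1, a+b) on (0.89, 0.08) = 0.97
(A4 ∨ A1) ∧ A4 = max(0, a+b−1) on (0.97, 0.89) = 0.86
¬A4 = 1 − 0.89 = 0.11
A4 ∧ A2 = max(0, a+b−1) on (0.89, 0.94) = 0.83
¬A4 ∧ (A4 ∧ A2) = max(0, a+b−1) on (0.11, 0.83) = 0.00
((A4 ∨ A1) ∧ A4) ∨ (¬A4 ∧ (A4 ∧ A2)) = min(1, a+b) on (0.86, 0.00) = 0.86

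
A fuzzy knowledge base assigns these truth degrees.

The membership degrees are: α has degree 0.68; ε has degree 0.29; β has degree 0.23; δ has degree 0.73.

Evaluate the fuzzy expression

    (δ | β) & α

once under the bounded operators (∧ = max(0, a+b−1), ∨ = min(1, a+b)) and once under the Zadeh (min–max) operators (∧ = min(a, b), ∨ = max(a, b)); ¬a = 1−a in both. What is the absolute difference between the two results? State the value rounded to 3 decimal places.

0.040

Under bounded:
  δ | β = min(1, a+b) on (0.73, 0.23) = 0.96
  (δ | β) & α = max(0, a+b−1) on (0.96, 0.68) = 0.64
  → value = 0.6400
Under Zadeh (min–max):
  δ | β = max(a, b) on (0.73, 0.23) = 0.73
  (δ | β) & α = min(a, b) on (0.73, 0.68) = 0.68
  → value = 0.6800
|0.6400 − 0.6800| = 0.040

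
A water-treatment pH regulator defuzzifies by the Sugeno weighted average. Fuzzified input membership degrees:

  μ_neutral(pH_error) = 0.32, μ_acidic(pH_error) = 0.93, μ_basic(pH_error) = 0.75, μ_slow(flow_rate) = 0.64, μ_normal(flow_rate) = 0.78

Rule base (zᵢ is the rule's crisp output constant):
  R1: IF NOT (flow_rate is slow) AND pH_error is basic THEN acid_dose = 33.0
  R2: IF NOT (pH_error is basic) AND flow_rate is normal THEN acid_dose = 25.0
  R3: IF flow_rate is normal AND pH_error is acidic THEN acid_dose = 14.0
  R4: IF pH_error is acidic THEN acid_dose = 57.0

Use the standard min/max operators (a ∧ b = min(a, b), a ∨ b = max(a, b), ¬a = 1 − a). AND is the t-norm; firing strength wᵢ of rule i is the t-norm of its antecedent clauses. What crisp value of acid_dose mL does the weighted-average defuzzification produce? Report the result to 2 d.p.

35.37

R1 (z=33.0): ¬slow=1−0.64=0.36, basic=0.75; AND[min(a, b)] → w = 0.36
R2 (z=25.0): ¬basic=1−0.75=0.25, normal=0.78; AND[min(a, b)] → w = 0.25
R3 (z=14.0): normal=0.78, acidic=0.93; AND[min(a, b)] → w = 0.78
R4 (z=57.0): acidic=0.93 → w = 0.93
Weighted average = (0.36·33.0 + 0.25·25.0 + 0.78·14.0 + 0.93·57.0) / (0.36 + 0.25 + 0.78 + 0.93)
  = 82.0600 / 2.3200 = 35.37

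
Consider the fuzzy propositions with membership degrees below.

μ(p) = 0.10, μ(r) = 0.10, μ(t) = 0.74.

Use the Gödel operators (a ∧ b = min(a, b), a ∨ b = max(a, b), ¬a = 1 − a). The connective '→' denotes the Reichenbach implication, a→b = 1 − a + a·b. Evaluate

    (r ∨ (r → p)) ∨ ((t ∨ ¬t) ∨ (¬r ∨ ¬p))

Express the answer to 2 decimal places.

0.91

r → p  [Reichenbach: 1 − a + a·b] with a=0.10, b=0.10 → 0.91
r ∨ (r → p) = max(a, b) on (0.10, 0.91) = 0.91
¬t = 1 − 0.74 = 0.26
t ∨ ¬t = max(a, b) on (0.74, 0.26) = 0.74
¬r = 1 − 0.10 = 0.90
¬p = 1 − 0.10 = 0.90
¬r ∨ ¬p = max(a, b) on (0.90, 0.90) = 0.90
(t ∨ ¬t) ∨ (¬r ∨ ¬p) = max(a, b) on (0.74, 0.90) = 0.90
(r ∨ (r → p)) ∨ ((t ∨ ¬t) ∨ (¬r ∨ ¬p)) = max(a, b) on (0.91, 0.90) = 0.91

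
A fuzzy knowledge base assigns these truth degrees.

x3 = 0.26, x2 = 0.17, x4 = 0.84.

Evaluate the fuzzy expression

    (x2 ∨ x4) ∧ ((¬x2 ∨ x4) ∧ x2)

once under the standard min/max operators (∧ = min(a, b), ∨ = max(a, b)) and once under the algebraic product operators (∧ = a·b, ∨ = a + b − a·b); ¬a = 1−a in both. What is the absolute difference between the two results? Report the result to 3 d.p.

0.027

Under standard min/max:
  x2 ∨ x4 = max(a, b) on (0.17, 0.84) = 0.84
  ¬x2 = 1 − 0.17 = 0.83
  ¬x2 ∨ x4 = max(a, b) on (0.83, 0.84) = 0.84
  (¬x2 ∨ x4) ∧ x2 = min(a, b) on (0.84, 0.17) = 0.17
  (x2 ∨ x4) ∧ ((¬x2 ∨ x4) ∧ x2) = min(a, b) on (0.84, 0.17) = 0.17
  → value = 0.1700
Under algebraic product:
  x2 ∨ x4 = a + b − a·b on (0.1700, 0.8400) = 0.8672
  ¬x2 = 1 − 0.1700 = 0.8300
  ¬x2 ∨ x4 = a + b − a·b on (0.8300, 0.8400) = 0.9728
  (¬x2 ∨ x4) ∧ x2 = a·b on (0.9728, 0.1700) = 0.1654
  (x2 ∨ x4) ∧ ((¬x2 ∨ x4) ∧ x2) = a·b on (0.8672, 0.1654) = 0.1434
  → value = 0.1434
|0.1700 − 0.1434| = 0.027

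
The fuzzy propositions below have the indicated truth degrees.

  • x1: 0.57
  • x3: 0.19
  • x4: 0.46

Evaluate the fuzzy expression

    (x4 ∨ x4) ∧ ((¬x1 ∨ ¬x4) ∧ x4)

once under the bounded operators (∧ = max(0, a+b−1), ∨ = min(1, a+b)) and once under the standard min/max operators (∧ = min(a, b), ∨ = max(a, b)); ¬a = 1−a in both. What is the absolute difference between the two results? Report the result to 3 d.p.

Under bounded:
  x4 ∨ x4 = min(1, a+b) on (0.46, 0.46) = 0.92
  ¬x1 = 1 − 0.57 = 0.43
  ¬x4 = 1 − 0.46 = 0.54
  ¬x1 ∨ ¬x4 = min(1, a+b) on (0.43, 0.54) = 0.97
  (¬x1 ∨ ¬x4) ∧ x4 = max(0, a+b−1) on (0.97, 0.46) = 0.43
  (x4 ∨ x4) ∧ ((¬x1 ∨ ¬x4) ∧ x4) = max(0, a+b−1) on (0.92, 0.43) = 0.35
  → value = 0.3500
Under standard min/max:
  x4 ∨ x4 = max(a, b) on (0.46, 0.46) = 0.46
  ¬x1 = 1 − 0.57 = 0.43
  ¬x4 = 1 − 0.46 = 0.54
  ¬x1 ∨ ¬x4 = max(a, b) on (0.43, 0.54) = 0.54
  (¬x1 ∨ ¬x4) ∧ x4 = min(a, b) on (0.54, 0.46) = 0.46
  (x4 ∨ x4) ∧ ((¬x1 ∨ ¬x4) ∧ x4) = min(a, b) on (0.46, 0.46) = 0.46
  → value = 0.4600
|0.3500 − 0.4600| = 0.110

0.110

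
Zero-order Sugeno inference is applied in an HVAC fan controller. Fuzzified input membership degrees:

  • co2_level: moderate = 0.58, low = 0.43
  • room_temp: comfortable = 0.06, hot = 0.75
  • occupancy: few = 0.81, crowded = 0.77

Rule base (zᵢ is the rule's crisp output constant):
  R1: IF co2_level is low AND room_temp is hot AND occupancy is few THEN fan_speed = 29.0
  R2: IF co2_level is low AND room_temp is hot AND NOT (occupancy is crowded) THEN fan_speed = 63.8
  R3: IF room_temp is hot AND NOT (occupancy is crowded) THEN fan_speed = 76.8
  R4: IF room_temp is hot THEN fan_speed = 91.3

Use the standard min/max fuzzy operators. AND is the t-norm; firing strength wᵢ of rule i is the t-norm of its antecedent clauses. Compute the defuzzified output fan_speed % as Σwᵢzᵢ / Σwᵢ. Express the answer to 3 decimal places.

69.075

R1 (z=29.0): low=0.43, hot=0.75, few=0.81; AND[min(a, b)] → w = 0.43
R2 (z=63.8): low=0.43, hot=0.75, ¬crowded=1−0.77=0.23; AND[min(a, b)] → w = 0.23
R3 (z=76.8): hot=0.75, ¬crowded=1−0.77=0.23; AND[min(a, b)] → w = 0.23
R4 (z=91.3): hot=0.75 → w = 0.75
Weighted average = (0.43·29.0 + 0.23·63.8 + 0.23·76.8 + 0.75·91.3) / (0.43 + 0.23 + 0.23 + 0.75)
  = 113.2830 / 1.6400 = 69.075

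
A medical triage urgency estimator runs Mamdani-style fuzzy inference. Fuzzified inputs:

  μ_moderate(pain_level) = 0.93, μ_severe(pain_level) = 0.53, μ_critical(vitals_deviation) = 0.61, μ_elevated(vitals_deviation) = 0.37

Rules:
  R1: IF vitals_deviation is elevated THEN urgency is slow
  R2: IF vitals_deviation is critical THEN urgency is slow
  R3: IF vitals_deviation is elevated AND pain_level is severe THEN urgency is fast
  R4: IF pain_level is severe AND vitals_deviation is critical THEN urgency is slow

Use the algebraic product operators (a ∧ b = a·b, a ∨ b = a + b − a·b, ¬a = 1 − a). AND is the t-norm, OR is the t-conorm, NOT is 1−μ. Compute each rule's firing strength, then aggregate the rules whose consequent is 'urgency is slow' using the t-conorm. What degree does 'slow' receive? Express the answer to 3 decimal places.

R1: elevated=0.37 → w = 0.3700
R2: critical=0.61 → w = 0.6100
R3: elevated=0.37, severe=0.53; AND[a·b] → w = 0.1961
R4: severe=0.53, critical=0.61; AND[a·b] → w = 0.3233
Rules with consequent 'slow': {R1, R2, R4} → strengths 0.3700, 0.6100, 0.3233
Aggregate via t-conorm [a + b − a·b]: 0.8337

0.834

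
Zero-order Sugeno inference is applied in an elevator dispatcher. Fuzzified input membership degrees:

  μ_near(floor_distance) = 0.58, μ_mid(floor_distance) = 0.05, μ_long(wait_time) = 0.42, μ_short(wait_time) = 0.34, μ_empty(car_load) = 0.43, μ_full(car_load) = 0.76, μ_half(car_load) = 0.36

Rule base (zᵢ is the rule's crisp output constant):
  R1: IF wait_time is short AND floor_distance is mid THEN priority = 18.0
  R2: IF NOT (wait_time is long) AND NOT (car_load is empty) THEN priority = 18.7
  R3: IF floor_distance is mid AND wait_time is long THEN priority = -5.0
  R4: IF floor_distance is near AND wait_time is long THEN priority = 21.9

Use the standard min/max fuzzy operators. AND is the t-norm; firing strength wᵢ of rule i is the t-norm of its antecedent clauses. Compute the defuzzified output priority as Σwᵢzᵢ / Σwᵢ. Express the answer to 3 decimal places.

R1 (z=18.0): short=0.34, mid=0.05; AND[min(a, b)] → w = 0.05
R2 (z=18.7): ¬long=1−0.42=0.58, ¬empty=1−0.43=0.57; AND[min(a, b)] → w = 0.57
R3 (z=-5.0): mid=0.05, long=0.42; AND[min(a, b)] → w = 0.05
R4 (z=21.9): near=0.58, long=0.42; AND[min(a, b)] → w = 0.42
Weighted average = (0.05·18.0 + 0.57·18.7 + 0.05·-5.0 + 0.42·21.9) / (0.05 + 0.57 + 0.05 + 0.42)
  = 20.5070 / 1.0900 = 18.814

18.814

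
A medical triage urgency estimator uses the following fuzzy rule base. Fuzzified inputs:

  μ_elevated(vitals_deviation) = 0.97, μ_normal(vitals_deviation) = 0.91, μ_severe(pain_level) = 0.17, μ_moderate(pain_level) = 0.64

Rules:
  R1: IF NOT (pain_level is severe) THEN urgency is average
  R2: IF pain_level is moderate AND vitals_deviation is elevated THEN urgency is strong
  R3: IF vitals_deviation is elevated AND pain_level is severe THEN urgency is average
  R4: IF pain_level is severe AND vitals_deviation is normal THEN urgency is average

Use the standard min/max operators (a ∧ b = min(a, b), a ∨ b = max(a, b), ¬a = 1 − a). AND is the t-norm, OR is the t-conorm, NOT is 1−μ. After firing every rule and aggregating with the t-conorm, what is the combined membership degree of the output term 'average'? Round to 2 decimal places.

R1: ¬severe=1−0.17=0.83 → w = 0.83
R2: moderate=0.64, elevated=0.97; AND[min(a, b)] → w = 0.64
R3: elevated=0.97, severe=0.17; AND[min(a, b)] → w = 0.17
R4: severe=0.17, normal=0.91; AND[min(a, b)] → w = 0.17
Rules with consequent 'average': {R1, R3, R4} → strengths 0.83, 0.17, 0.17
Aggregate via t-conorm [max(a, b)]: 0.83

0.83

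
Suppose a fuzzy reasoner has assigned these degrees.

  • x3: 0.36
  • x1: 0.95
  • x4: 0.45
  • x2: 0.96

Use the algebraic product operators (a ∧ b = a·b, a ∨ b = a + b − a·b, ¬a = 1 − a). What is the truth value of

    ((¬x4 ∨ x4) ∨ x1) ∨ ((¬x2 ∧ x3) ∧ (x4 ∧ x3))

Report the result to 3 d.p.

0.988

¬x4 = 1 − 0.4500 = 0.5500
¬x4 ∨ x4 = a + b − a·b on (0.5500, 0.4500) = 0.7525
(¬x4 ∨ x4) ∨ x1 = a + b − a·b on (0.7525, 0.9500) = 0.9876
¬x2 = 1 − 0.9600 = 0.0400
¬x2 ∧ x3 = a·b on (0.0400, 0.3600) = 0.0144
x4 ∧ x3 = a·b on (0.4500, 0.3600) = 0.1620
(¬x2 ∧ x3) ∧ (x4 ∧ x3) = a·b on (0.0144, 0.1620) = 0.0023
((¬x4 ∨ x4) ∨ x1) ∨ ((¬x2 ∧ x3) ∧ (x4 ∧ x3)) = a + b − a·b on (0.9876, 0.0023) = 0.9877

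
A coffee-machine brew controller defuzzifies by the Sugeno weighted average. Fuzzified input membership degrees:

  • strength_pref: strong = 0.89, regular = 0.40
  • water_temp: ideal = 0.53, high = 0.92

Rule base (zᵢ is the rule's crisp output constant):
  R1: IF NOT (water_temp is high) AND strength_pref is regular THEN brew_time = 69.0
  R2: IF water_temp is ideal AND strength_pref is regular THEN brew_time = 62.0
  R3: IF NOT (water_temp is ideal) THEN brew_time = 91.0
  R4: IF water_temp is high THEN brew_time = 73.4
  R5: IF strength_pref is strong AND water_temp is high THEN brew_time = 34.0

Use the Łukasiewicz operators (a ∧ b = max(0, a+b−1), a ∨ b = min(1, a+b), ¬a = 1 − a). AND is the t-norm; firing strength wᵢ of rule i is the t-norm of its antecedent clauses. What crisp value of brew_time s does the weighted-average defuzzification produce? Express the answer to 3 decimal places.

R1 (z=69.0): ¬high=1−0.92=0.08, regular=0.40; AND[max(0, a+b−1)] → w = 0.00
R2 (z=62.0): ideal=0.53, regular=0.40; AND[max(0, a+b−1)] → w = 0.00
R3 (z=91.0): ¬ideal=1−0.53=0.47 → w = 0.47
R4 (z=73.4): high=0.92 → w = 0.92
R5 (z=34.0): strong=0.89, high=0.92; AND[max(0, a+b−1)] → w = 0.81
Weighted average = (0.00·69.0 + 0.00·62.0 + 0.47·91.0 + 0.92·73.4 + 0.81·34.0) / (0.00 + 0.00 + 0.47 + 0.92 + 0.81)
  = 137.8380 / 2.2000 = 62.654

62.654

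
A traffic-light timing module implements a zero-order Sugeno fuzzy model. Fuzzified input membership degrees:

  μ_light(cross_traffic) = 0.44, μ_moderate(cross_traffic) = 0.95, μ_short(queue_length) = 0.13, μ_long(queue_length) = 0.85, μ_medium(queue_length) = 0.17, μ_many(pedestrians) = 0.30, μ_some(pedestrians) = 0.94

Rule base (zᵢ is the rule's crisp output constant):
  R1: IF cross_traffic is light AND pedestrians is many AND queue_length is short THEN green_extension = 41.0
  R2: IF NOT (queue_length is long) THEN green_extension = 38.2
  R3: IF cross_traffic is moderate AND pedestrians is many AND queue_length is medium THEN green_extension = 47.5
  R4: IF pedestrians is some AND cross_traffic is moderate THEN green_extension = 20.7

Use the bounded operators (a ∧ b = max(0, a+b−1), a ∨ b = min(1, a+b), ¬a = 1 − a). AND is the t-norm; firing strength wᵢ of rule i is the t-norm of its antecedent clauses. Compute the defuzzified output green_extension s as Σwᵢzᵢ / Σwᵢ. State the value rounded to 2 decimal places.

R1 (z=41.0): light=0.44, many=0.30, short=0.13; AND[max(0, a+b−1)] → w = 0.00
R2 (z=38.2): ¬long=1−0.85=0.15 → w = 0.15
R3 (z=47.5): moderate=0.95, many=0.30, medium=0.17; AND[max(0, a+b−1)] → w = 0.00
R4 (z=20.7): some=0.94, moderate=0.95; AND[max(0, a+b−1)] → w = 0.89
Weighted average = (0.00·41.0 + 0.15·38.2 + 0.00·47.5 + 0.89·20.7) / (0.00 + 0.15 + 0.00 + 0.89)
  = 24.1530 / 1.0400 = 23.22

23.22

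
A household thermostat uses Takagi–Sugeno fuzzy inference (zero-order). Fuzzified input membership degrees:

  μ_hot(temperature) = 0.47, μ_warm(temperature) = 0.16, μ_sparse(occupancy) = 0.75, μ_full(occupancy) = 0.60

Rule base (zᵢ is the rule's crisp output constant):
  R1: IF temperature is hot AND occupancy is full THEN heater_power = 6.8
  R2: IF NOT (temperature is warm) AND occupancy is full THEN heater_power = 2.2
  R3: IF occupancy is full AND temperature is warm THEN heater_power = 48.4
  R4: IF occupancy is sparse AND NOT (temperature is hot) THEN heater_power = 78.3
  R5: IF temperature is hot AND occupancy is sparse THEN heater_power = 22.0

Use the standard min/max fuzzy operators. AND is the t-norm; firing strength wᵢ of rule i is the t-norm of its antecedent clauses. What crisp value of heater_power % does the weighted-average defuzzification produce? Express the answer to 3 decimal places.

R1 (z=6.8): hot=0.47, full=0.60; AND[min(a, b)] → w = 0.47
R2 (z=2.2): ¬warm=1−0.16=0.84, full=0.60; AND[min(a, b)] → w = 0.60
R3 (z=48.4): full=0.60, warm=0.16; AND[min(a, b)] → w = 0.16
R4 (z=78.3): sparse=0.75, ¬hot=1−0.47=0.53; AND[min(a, b)] → w = 0.53
R5 (z=22.0): hot=0.47, sparse=0.75; AND[min(a, b)] → w = 0.47
Weighted average = (0.47·6.8 + 0.60·2.2 + 0.16·48.4 + 0.53·78.3 + 0.47·22.0) / (0.47 + 0.60 + 0.16 + 0.53 + 0.47)
  = 64.0990 / 2.2300 = 28.744

28.744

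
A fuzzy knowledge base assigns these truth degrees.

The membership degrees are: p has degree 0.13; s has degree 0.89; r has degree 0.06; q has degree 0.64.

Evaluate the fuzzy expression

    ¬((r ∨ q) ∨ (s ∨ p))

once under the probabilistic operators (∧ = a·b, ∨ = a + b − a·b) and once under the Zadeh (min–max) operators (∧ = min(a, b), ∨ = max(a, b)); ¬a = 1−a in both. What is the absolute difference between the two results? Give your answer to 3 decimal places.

0.078

Under probabilistic:
  r ∨ q = a + b − a·b on (0.0600, 0.6400) = 0.6616
  s ∨ p = a + b − a·b on (0.8900, 0.1300) = 0.9043
  (r ∨ q) ∨ (s ∨ p) = a + b − a·b on (0.6616, 0.9043) = 0.9676
  ¬((r ∨ q) ∨ (s ∨ p)) = 1 − 0.9676 = 0.0324
  → value = 0.0324
Under Zadeh (min–max):
  r ∨ q = max(a, b) on (0.06, 0.64) = 0.64
  s ∨ p = max(a, b) on (0.89, 0.13) = 0.89
  (r ∨ q) ∨ (s ∨ p) = max(a, b) on (0.64, 0.89) = 0.89
  ¬((r ∨ q) ∨ (s ∨ p)) = 1 − 0.89 = 0.11
  → value = 0.1100
|0.0324 − 0.1100| = 0.078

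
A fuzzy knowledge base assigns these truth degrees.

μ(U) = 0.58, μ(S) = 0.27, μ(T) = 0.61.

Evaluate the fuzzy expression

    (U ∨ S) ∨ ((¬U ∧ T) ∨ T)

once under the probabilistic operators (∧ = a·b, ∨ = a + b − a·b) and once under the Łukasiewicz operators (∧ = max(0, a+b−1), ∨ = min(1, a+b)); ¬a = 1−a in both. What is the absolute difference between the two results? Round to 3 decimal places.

0.089

Under probabilistic:
  U ∨ S = a + b − a·b on (0.5800, 0.2700) = 0.6934
  ¬U = 1 − 0.5800 = 0.4200
  ¬U ∧ T = a·b on (0.4200, 0.6100) = 0.2562
  (¬U ∧ T) ∨ T = a + b − a·b on (0.2562, 0.6100) = 0.7099
  (U ∨ S) ∨ ((¬U ∧ T) ∨ T) = a + b − a·b on (0.6934, 0.7099) = 0.9111
  → value = 0.9111
Under Łukasiewicz:
  U ∨ S = min(1, a+b) on (0.58, 0.27) = 0.85
  ¬U = 1 − 0.58 = 0.42
  ¬U ∧ T = max(0, a+b−1) on (0.42, 0.61) = 0.03
  (¬U ∧ T) ∨ T = min(1, a+b) on (0.03, 0.61) = 0.64
  (U ∨ S) ∨ ((¬U ∧ T) ∨ T) = min(1, a+b) on (0.85, 0.64) = 1.00
  → value = 1.0000
|0.9111 − 1.0000| = 0.089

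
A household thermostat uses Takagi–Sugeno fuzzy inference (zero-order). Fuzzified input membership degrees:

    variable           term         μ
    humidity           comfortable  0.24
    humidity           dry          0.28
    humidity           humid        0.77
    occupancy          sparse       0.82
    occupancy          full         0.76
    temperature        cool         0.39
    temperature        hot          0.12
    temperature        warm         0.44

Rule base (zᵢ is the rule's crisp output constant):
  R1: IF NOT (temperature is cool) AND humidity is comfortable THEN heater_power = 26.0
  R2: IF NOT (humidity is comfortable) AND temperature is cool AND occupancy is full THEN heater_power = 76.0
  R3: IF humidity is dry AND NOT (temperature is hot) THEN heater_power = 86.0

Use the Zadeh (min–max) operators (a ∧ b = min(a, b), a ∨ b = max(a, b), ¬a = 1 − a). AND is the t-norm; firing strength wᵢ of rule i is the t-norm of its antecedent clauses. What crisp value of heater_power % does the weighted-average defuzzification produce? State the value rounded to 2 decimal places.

R1 (z=26.0): ¬cool=1−0.39=0.61, comfortable=0.24; AND[min(a, b)] → w = 0.24
R2 (z=76.0): ¬comfortable=1−0.24=0.76, cool=0.39, full=0.76; AND[min(a, b)] → w = 0.39
R3 (z=86.0): dry=0.28, ¬hot=1−0.12=0.88; AND[min(a, b)] → w = 0.28
Weighted average = (0.24·26.0 + 0.39·76.0 + 0.28·86.0) / (0.24 + 0.39 + 0.28)
  = 59.9600 / 0.9100 = 65.89

65.89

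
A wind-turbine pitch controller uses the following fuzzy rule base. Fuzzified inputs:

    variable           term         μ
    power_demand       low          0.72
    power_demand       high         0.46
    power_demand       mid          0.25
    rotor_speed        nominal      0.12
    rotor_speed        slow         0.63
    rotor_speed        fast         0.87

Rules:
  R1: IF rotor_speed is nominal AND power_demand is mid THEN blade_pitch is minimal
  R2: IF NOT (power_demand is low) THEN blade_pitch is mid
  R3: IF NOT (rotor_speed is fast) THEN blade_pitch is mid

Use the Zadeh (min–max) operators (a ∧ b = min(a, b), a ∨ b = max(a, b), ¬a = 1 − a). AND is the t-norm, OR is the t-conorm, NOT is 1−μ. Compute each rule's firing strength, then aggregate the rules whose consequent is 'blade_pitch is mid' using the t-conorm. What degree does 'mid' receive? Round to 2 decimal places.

R1: nominal=0.12, mid=0.25; AND[min(a, b)] → w = 0.12
R2: ¬low=1−0.72=0.28 → w = 0.28
R3: ¬fast=1−0.87=0.13 → w = 0.13
Rules with consequent 'mid': {R2, R3} → strengths 0.28, 0.13
Aggregate via t-conorm [max(a, b)]: 0.28

0.28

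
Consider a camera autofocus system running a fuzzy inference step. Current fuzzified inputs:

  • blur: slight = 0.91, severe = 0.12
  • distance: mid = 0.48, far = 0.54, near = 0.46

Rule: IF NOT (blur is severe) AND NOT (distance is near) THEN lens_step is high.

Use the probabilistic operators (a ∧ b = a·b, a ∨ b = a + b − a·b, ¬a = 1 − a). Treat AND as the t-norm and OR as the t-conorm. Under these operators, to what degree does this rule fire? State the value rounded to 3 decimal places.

0.475

firing strength: ¬severe=1−0.12=0.88, ¬near=1−0.46=0.54; AND[a·b] → w = 0.4752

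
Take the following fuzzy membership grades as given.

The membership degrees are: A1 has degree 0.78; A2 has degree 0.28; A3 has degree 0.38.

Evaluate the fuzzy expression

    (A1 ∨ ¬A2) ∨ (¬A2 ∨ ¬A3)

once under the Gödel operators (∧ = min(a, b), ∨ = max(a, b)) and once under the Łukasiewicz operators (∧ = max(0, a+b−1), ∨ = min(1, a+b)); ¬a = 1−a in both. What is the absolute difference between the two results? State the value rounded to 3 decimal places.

Under Gödel:
  ¬A2 = 1 − 0.28 = 0.72
  A1 ∨ ¬A2 = max(a, b) on (0.78, 0.72) = 0.78
  ¬A2 = 1 − 0.28 = 0.72
  ¬A3 = 1 − 0.38 = 0.62
  ¬A2 ∨ ¬A3 = max(a, b) on (0.72, 0.62) = 0.72
  (A1 ∨ ¬A2) ∨ (¬A2 ∨ ¬A3) = max(a, b) on (0.78, 0.72) = 0.78
  → value = 0.7800
Under Łukasiewicz:
  ¬A2 = 1 − 0.28 = 0.72
  A1 ∨ ¬A2 = min(1, a+b) on (0.78, 0.72) = 1.00
  ¬A2 = 1 − 0.28 = 0.72
  ¬A3 = 1 − 0.38 = 0.62
  ¬A2 ∨ ¬A3 = min(1, a+b) on (0.72, 0.62) = 1.00
  (A1 ∨ ¬A2) ∨ (¬A2 ∨ ¬A3) = min(1, a+b) on (1.00, 1.00) = 1.00
  → value = 1.0000
|0.7800 − 1.0000| = 0.220

0.220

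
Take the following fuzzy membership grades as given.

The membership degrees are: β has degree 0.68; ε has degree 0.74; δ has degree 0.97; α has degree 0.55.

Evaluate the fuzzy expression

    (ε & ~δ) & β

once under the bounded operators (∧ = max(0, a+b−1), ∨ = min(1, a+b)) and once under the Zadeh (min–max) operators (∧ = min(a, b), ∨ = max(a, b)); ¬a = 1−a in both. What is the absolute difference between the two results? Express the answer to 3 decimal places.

Under bounded:
  ~δ = 1 − 0.97 = 0.03
  ε & ~δ = max(0, a+b−1) on (0.74, 0.03) = 0.00
  (ε & ~δ) & β = max(0, a+b−1) on (0.00, 0.68) = 0.00
  → value = 0.0000
Under Zadeh (min–max):
  ~δ = 1 − 0.97 = 0.03
  ε & ~δ = min(a, b) on (0.74, 0.03) = 0.03
  (ε & ~δ) & β = min(a, b) on (0.03, 0.68) = 0.03
  → value = 0.0300
|0.0000 − 0.0300| = 0.030

0.030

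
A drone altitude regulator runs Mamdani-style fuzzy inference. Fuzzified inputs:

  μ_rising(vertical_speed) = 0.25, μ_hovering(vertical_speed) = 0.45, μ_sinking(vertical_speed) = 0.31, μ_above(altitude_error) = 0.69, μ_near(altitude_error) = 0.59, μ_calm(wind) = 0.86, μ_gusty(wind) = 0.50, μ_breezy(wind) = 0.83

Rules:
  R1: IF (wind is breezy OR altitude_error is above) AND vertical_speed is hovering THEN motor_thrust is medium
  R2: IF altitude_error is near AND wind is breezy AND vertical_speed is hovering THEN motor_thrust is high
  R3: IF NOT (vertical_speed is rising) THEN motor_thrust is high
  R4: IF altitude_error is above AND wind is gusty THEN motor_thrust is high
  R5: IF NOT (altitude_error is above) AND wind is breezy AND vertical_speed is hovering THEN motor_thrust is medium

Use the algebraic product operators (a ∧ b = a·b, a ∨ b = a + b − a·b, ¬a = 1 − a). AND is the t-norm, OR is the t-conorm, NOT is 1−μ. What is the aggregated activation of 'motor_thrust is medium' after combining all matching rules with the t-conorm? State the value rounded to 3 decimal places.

0.493

R1: (breezy=0.83 OR above=0.69) = 0.9473; AND[a·b] with hovering=0.45 → w = 0.4263
R2: near=0.59, breezy=0.83, hovering=0.45; AND[a·b] → w = 0.2204
R3: ¬rising=1−0.25=0.75 → w = 0.7500
R4: above=0.69, gusty=0.50; AND[a·b] → w = 0.3450
R5: ¬above=1−0.69=0.31, breezy=0.83, hovering=0.45; AND[a·b] → w = 0.1158
Rules with consequent 'medium': {R1, R5} → strengths 0.4263, 0.1158
Aggregate via t-conorm [a + b − a·b]: 0.4927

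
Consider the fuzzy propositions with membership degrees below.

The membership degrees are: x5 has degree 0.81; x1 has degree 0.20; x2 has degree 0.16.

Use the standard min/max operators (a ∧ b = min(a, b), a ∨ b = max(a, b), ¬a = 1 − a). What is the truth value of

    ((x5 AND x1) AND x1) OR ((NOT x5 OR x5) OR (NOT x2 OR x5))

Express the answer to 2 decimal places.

x5 AND x1 = min(a, b) on (0.81, 0.20) = 0.20
(x5 AND x1) AND x1 = min(a, b) on (0.20, 0.20) = 0.20
NOT x5 = 1 − 0.81 = 0.19
NOT x5 OR x5 = max(a, b) on (0.19, 0.81) = 0.81
NOT x2 = 1 − 0.16 = 0.84
NOT x2 OR x5 = max(a, b) on (0.84, 0.81) = 0.84
(NOT x5 OR x5) OR (NOT x2 OR x5) = max(a, b) on (0.81, 0.84) = 0.84
((x5 AND x1) AND x1) OR ((NOT x5 OR x5) OR (NOT x2 OR x5)) = max(a, b) on (0.20, 0.84) = 0.84

0.84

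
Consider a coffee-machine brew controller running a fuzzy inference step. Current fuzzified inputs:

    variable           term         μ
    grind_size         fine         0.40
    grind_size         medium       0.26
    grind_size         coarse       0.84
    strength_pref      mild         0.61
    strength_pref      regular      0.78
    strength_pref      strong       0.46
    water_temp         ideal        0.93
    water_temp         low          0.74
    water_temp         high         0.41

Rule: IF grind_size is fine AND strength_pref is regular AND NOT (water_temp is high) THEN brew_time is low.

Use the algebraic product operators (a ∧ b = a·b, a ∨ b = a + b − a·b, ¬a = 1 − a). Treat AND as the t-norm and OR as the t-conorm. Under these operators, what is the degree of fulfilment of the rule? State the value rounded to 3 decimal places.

0.184

firing strength: fine=0.40, regular=0.78, ¬high=1−0.41=0.59; AND[a·b] → w = 0.1841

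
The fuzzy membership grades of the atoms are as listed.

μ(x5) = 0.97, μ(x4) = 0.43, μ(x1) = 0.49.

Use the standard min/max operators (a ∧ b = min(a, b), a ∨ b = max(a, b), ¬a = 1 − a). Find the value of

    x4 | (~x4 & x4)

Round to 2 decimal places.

0.43

~x4 = 1 − 0.43 = 0.57
~x4 & x4 = min(a, b) on (0.57, 0.43) = 0.43
x4 | (~x4 & x4) = max(a, b) on (0.43, 0.43) = 0.43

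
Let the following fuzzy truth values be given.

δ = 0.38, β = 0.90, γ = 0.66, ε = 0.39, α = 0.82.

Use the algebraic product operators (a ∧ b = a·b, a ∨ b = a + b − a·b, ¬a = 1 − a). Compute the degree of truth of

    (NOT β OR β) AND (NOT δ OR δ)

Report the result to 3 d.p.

0.696

NOT β = 1 − 0.9000 = 0.1000
NOT β OR β = a + b − a·b on (0.1000, 0.9000) = 0.9100
NOT δ = 1 − 0.3800 = 0.6200
NOT δ OR δ = a + b − a·b on (0.6200, 0.3800) = 0.7644
(NOT β OR β) AND (NOT δ OR δ) = a·b on (0.9100, 0.7644) = 0.6956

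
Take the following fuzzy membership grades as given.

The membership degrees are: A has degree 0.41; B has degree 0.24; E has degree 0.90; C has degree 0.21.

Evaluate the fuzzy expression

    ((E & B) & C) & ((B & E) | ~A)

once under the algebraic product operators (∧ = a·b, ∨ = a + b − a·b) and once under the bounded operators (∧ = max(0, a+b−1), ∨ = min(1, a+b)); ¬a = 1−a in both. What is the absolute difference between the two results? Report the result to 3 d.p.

0.031

Under algebraic product:
  E & B = a·b on (0.9000, 0.2400) = 0.2160
  (E & B) & C = a·b on (0.2160, 0.2100) = 0.0454
  B & E = a·b on (0.2400, 0.9000) = 0.2160
  ~A = 1 − 0.4100 = 0.5900
  (B & E) | ~A = a + b − a·b on (0.2160, 0.5900) = 0.6786
  ((E & B) & C) & ((B & E) | ~A) = a·b on (0.0454, 0.6786) = 0.0308
  → value = 0.0308
Under bounded:
  E & B = max(0, a+b−1) on (0.90, 0.24) = 0.14
  (E & B) & C = max(0, a+b−1) on (0.14, 0.21) = 0.00
  B & E = max(0, a+b−1) on (0.24, 0.90) = 0.14
  ~A = 1 − 0.41 = 0.59
  (B & E) | ~A = min(1, a+b) on (0.14, 0.59) = 0.73
  ((E & B) & C) & ((B & E) | ~A) = max(0, a+b−1) on (0.00, 0.73) = 0.00
  → value = 0.0000
|0.0308 − 0.0000| = 0.031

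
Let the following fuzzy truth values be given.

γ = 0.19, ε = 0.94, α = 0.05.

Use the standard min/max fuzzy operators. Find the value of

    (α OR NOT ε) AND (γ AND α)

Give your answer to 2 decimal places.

NOT ε = 1 − 0.94 = 0.06
α OR NOT ε = max(a, b) on (0.05, 0.06) = 0.06
γ AND α = min(a, b) on (0.19, 0.05) = 0.05
(α OR NOT ε) AND (γ AND α) = min(a, b) on (0.06, 0.05) = 0.05

0.05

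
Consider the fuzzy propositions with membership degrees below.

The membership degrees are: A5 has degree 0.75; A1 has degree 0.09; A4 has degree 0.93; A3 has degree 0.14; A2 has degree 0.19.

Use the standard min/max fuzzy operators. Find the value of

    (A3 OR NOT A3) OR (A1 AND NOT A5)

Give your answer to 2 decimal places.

0.86

NOT A3 = 1 − 0.14 = 0.86
A3 OR NOT A3 = max(a, b) on (0.14, 0.86) = 0.86
NOT A5 = 1 − 0.75 = 0.25
A1 AND NOT A5 = min(a, b) on (0.09, 0.25) = 0.09
(A3 OR NOT A3) OR (A1 AND NOT A5) = max(a, b) on (0.86, 0.09) = 0.86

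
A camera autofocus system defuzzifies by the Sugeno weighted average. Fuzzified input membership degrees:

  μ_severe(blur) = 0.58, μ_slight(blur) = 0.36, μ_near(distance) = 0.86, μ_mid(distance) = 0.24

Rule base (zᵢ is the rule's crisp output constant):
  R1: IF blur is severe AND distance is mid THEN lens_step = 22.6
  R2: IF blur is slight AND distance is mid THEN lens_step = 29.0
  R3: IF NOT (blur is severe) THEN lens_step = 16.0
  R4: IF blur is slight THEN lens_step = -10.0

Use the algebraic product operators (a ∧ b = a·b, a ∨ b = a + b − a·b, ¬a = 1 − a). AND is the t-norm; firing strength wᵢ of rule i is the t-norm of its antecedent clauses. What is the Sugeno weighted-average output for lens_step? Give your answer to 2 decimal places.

8.72

R1 (z=22.6): severe=0.58, mid=0.24; AND[a·b] → w = 0.1392
R2 (z=29.0): slight=0.36, mid=0.24; AND[a·b] → w = 0.0864
R3 (z=16.0): ¬severe=1−0.58=0.42 → w = 0.4200
R4 (z=-10.0): slight=0.36 → w = 0.3600
Weighted average = (0.1392·22.6 + 0.0864·29.0 + 0.4200·16.0 + 0.3600·-10.0) / (0.1392 + 0.0864 + 0.4200 + 0.3600)
  = 8.7715 / 1.0056 = 8.72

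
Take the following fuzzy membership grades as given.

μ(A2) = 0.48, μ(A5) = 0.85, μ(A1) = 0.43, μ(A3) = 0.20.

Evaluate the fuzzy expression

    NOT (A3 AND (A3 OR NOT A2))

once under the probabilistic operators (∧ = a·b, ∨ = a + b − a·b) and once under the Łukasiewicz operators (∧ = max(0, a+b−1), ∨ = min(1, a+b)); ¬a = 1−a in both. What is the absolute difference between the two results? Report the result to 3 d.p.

0.123

Under probabilistic:
  NOT A2 = 1 − 0.4800 = 0.5200
  A3 OR NOT A2 = a + b − a·b on (0.2000, 0.5200) = 0.6160
  A3 AND (A3 OR NOT A2) = a·b on (0.2000, 0.6160) = 0.1232
  NOT (A3 AND (A3 OR NOT A2)) = 1 − 0.1232 = 0.8768
  → value = 0.8768
Under Łukasiewicz:
  NOT A2 = 1 − 0.48 = 0.52
  A3 OR NOT A2 = min(1, a+b) on (0.20, 0.52) = 0.72
  A3 AND (A3 OR NOT A2) = max(0, a+b−1) on (0.20, 0.72) = 0.00
  NOT (A3 AND (A3 OR NOT A2)) = 1 − 0.00 = 1.00
  → value = 1.0000
|0.8768 − 1.0000| = 0.123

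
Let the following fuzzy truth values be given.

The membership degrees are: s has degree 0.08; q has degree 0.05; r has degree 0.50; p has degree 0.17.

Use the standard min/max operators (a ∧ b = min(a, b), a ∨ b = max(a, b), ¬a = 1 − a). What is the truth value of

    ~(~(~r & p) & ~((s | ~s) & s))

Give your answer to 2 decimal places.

~r = 1 − 0.50 = 0.50
~r & p = min(a, b) on (0.50, 0.17) = 0.17
~(~r & p) = 1 − 0.17 = 0.83
~s = 1 − 0.08 = 0.92
s | ~s = max(a, b) on (0.08, 0.92) = 0.92
(s | ~s) & s = min(a, b) on (0.92, 0.08) = 0.08
~((s | ~s) & s) = 1 − 0.08 = 0.92
~(~r & p) & ~((s | ~s) & s) = min(a, b) on (0.83, 0.92) = 0.83
~(~(~r & p) & ~((s | ~s) & s)) = 1 − 0.83 = 0.17

0.17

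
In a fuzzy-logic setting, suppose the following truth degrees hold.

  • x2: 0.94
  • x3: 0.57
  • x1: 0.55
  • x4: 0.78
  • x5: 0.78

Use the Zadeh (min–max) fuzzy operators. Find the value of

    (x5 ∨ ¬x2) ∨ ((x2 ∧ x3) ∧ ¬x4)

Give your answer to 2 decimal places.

¬x2 = 1 − 0.94 = 0.06
x5 ∨ ¬x2 = max(a, b) on (0.78, 0.06) = 0.78
x2 ∧ x3 = min(a, b) on (0.94, 0.57) = 0.57
¬x4 = 1 − 0.78 = 0.22
(x2 ∧ x3) ∧ ¬x4 = min(a, b) on (0.57, 0.22) = 0.22
(x5 ∨ ¬x2) ∨ ((x2 ∧ x3) ∧ ¬x4) = max(a, b) on (0.78, 0.22) = 0.78

0.78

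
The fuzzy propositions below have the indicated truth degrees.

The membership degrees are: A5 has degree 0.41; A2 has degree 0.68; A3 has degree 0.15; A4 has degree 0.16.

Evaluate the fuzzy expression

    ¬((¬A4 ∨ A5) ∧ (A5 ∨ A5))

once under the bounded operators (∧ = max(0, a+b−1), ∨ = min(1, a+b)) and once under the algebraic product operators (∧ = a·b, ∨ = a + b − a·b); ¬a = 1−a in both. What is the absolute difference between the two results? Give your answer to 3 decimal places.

0.230

Under bounded:
  ¬A4 = 1 − 0.16 = 0.84
  ¬A4 ∨ A5 = min(1, a+b) on (0.84, 0.41) = 1.00
  A5 ∨ A5 = min(1, a+b) on (0.41, 0.41) = 0.82
  (¬A4 ∨ A5) ∧ (A5 ∨ A5) = max(0, a+b−1) on (1.00, 0.82) = 0.82
  ¬((¬A4 ∨ A5) ∧ (A5 ∨ A5)) = 1 − 0.82 = 0.18
  → value = 0.1800
Under algebraic product:
  ¬A4 = 1 − 0.1600 = 0.8400
  ¬A4 ∨ A5 = a + b − a·b on (0.8400, 0.4100) = 0.9056
  A5 ∨ A5 = a + b − a·b on (0.4100, 0.4100) = 0.6519
  (¬A4 ∨ A5) ∧ (A5 ∨ A5) = a·b on (0.9056, 0.6519) = 0.5904
  ¬((¬A4 ∨ A5) ∧ (A5 ∨ A5)) = 1 − 0.5904 = 0.4096
  → value = 0.4096
|0.1800 − 0.4096| = 0.230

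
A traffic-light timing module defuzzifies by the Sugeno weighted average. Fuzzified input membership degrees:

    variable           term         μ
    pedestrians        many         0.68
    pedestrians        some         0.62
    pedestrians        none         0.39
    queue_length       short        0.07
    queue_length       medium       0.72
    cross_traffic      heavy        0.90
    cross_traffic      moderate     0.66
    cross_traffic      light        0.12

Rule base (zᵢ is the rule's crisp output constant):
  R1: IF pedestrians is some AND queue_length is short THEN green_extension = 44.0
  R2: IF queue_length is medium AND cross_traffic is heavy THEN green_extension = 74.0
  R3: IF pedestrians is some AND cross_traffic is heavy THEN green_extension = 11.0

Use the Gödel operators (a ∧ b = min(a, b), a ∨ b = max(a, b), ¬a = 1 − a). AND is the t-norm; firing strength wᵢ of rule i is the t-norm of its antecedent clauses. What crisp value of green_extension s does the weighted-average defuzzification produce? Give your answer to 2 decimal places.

R1 (z=44.0): some=0.62, short=0.07; AND[min(a, b)] → w = 0.07
R2 (z=74.0): medium=0.72, heavy=0.90; AND[min(a, b)] → w = 0.72
R3 (z=11.0): some=0.62, heavy=0.90; AND[min(a, b)] → w = 0.62
Weighted average = (0.07·44.0 + 0.72·74.0 + 0.62·11.0) / (0.07 + 0.72 + 0.62)
  = 63.1800 / 1.4100 = 44.81

44.81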